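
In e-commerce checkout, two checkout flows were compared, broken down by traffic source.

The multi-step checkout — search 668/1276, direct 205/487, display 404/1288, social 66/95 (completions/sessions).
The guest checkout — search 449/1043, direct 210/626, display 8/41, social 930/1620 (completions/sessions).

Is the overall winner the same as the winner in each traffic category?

No

Search: the multi-step checkout 668/1276 = 52.4%, the guest checkout 449/1043 = 43.0% → the multi-step checkout
Direct: the multi-step checkout 205/487 = 42.1%, the guest checkout 210/626 = 33.5% → the multi-step checkout
Display: the multi-step checkout 404/1288 = 31.4%, the guest checkout 8/41 = 19.5% → the multi-step checkout
Social: the multi-step checkout 66/95 = 69.5%, the guest checkout 930/1620 = 57.4% → the multi-step checkout
Overall: the multi-step checkout 1343/3146 = 42.7%, the guest checkout 1597/3330 = 48.0% → the guest checkout
The multi-step checkout wins each traffic group but the guest checkout wins overall — the comparison reverses. The multi-step checkout's sessions skew toward display, which has a lower base rate.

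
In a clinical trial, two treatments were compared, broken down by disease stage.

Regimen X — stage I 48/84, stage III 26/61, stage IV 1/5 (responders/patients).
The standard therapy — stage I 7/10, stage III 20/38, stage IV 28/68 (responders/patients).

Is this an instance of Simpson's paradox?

Stage I: Regimen X 48/84 = 57.1%, the standard therapy 7/10 = 70.0% → the standard therapy
Stage III: Regimen X 26/61 = 42.6%, the standard therapy 20/38 = 52.6% → the standard therapy
Stage IV: Regimen X 1/5 = 20.0%, the standard therapy 28/68 = 41.2% → the standard therapy
Overall: Regimen X 75/150 = 50.0%, the standard therapy 55/116 = 47.4% → Regimen X
The standard therapy wins each disease group but Regimen X wins overall — the comparison reverses. The standard therapy's patients skew toward stage IV, which has a lower base rate.

Yes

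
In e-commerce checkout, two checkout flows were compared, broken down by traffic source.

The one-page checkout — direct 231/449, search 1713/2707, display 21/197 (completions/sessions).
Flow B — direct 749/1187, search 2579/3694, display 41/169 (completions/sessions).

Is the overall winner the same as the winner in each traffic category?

Direct: the one-page checkout 231/449 = 51.4%, Flow B 749/1187 = 63.1% → Flow B
Search: the one-page checkout 1713/2707 = 63.3%, Flow B 2579/3694 = 69.8% → Flow B
Display: the one-page checkout 21/197 = 10.7%, Flow B 41/169 = 24.3% → Flow B
Overall: the one-page checkout 1965/3353 = 58.6%, Flow B 3369/5050 = 66.7% → Flow B
Flow B wins overall and in every traffic group — no reversal.

Yes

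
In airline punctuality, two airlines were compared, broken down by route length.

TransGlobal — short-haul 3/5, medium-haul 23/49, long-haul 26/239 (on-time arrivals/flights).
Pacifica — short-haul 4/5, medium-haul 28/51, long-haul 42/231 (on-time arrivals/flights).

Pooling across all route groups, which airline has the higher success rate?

Pacifica

Short-haul: TransGlobal 3/5 = 60.0%, Pacifica 4/5 = 80.0% → Pacifica
Medium-haul: TransGlobal 23/49 = 46.9%, Pacifica 28/51 = 54.9% → Pacifica
Long-haul: TransGlobal 26/239 = 10.9%, Pacifica 42/231 = 18.2% → Pacifica
Overall: TransGlobal 52/293 = 17.7%, Pacifica 74/287 = 25.8% → Pacifica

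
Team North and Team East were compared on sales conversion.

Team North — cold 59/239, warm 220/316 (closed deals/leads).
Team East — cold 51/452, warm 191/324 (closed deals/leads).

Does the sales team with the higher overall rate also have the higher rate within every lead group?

Yes

Cold: Team North 59/239 = 24.7%, Team East 51/452 = 11.3% → Team North
Warm: Team North 220/316 = 69.6%, Team East 191/324 = 59.0% → Team North
Overall: Team North 279/555 = 50.3%, Team East 242/776 = 31.2% → Team North
Team North wins overall and in every lead group — no reversal.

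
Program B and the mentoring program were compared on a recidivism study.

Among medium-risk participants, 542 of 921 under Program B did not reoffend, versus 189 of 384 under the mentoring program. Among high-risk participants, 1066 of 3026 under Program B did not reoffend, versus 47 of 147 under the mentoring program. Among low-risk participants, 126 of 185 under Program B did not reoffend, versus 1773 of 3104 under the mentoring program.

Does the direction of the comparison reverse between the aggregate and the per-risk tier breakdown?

Yes

Medium-risk: Program B 542/921 = 58.8%, the mentoring program 189/384 = 49.2% → Program B
High-risk: Program B 1066/3026 = 35.2%, the mentoring program 47/147 = 32.0% → Program B
Low-risk: Program B 126/185 = 68.1%, the mentoring program 1773/3104 = 57.1% → Program B
Overall: Program B 1734/4132 = 42.0%, the mentoring program 2009/3635 = 55.3% → the mentoring program
Program B wins each risk group but the mentoring program wins overall — the comparison reverses. Program B's participants skew toward high-risk, which has a lower base rate.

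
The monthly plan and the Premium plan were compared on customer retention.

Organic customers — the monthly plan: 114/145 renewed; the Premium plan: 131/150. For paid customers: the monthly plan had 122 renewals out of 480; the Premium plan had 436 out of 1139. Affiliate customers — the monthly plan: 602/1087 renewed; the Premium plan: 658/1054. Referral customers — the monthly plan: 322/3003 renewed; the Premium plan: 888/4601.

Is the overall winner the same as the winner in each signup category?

Organic: the monthly plan 114/145 = 78.6%, the Premium plan 131/150 = 87.3% → the Premium plan
Paid: the monthly plan 122/480 = 25.4%, the Premium plan 436/1139 = 38.3% → the Premium plan
Affiliate: the monthly plan 602/1087 = 55.4%, the Premium plan 658/1054 = 62.4% → the Premium plan
Referral: the monthly plan 322/3003 = 10.7%, the Premium plan 888/4601 = 19.3% → the Premium plan
Overall: the monthly plan 1160/4715 = 24.6%, the Premium plan 2113/6944 = 30.4% → the Premium plan
The Premium plan wins overall and in every signup group — no reversal.

Yes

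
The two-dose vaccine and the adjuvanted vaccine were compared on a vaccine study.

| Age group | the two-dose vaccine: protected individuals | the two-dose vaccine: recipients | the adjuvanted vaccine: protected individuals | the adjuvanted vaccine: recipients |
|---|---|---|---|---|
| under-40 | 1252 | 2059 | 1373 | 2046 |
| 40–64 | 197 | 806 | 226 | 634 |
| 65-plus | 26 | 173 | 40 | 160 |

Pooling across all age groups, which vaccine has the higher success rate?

the adjuvanted vaccine

Under-40: the two-dose vaccine 1252/2059 = 60.8%, the adjuvanted vaccine 1373/2046 = 67.1% → the adjuvanted vaccine
40–64: the two-dose vaccine 197/806 = 24.4%, the adjuvanted vaccine 226/634 = 35.6% → the adjuvanted vaccine
65-plus: the two-dose vaccine 26/173 = 15.0%, the adjuvanted vaccine 40/160 = 25.0% → the adjuvanted vaccine
Overall: the two-dose vaccine 1475/3038 = 48.6%, the adjuvanted vaccine 1639/2840 = 57.7% → the adjuvanted vaccine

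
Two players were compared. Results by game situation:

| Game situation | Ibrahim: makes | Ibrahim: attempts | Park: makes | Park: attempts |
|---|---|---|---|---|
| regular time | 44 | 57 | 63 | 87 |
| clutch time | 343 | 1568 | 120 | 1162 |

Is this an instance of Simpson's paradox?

Regular time: Ibrahim 44/57 = 77.2%, Park 63/87 = 72.4% → Ibrahim
Clutch time: Ibrahim 343/1568 = 21.9%, Park 120/1162 = 10.3% → Ibrahim
Overall: Ibrahim 387/1625 = 23.8%, Park 183/1249 = 14.7% → Ibrahim
Ibrahim wins overall and in every game group — no reversal.

No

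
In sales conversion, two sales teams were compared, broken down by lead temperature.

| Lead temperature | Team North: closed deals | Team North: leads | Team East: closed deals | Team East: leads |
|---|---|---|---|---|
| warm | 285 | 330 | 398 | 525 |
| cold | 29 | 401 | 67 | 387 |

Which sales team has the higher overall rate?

Team East

Warm: Team North 285/330 = 86.4%, Team East 398/525 = 75.8% → Team North
Cold: Team North 29/401 = 7.2%, Team East 67/387 = 17.3% → Team East
Overall: Team North 314/731 = 43.0%, Team East 465/912 = 51.0% → Team East
(Neither sweeps every lead group, but Team East has the higher pooled rate.)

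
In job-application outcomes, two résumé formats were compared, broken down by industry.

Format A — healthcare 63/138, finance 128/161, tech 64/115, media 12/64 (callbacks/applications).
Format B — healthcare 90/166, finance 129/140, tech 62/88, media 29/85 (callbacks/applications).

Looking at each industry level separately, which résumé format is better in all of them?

Healthcare: Format A 63/138 = 45.7%, Format B 90/166 = 54.2% → Format B
Finance: Format A 128/161 = 79.5%, Format B 129/140 = 92.1% → Format B
Tech: Format A 64/115 = 55.7%, Format B 62/88 = 70.5% → Format B
Media: Format A 12/64 = 18.8%, Format B 29/85 = 34.1% → Format B
Format B has the higher rate in all 4 groups.

Format B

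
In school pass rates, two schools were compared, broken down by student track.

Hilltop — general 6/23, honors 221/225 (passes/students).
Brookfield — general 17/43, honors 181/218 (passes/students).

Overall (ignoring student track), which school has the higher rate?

General: Hilltop 6/23 = 26.1%, Brookfield 17/43 = 39.5% → Brookfield
Honors: Hilltop 221/225 = 98.2%, Brookfield 181/218 = 83.0% → Hilltop
Overall: Hilltop 227/248 = 91.5%, Brookfield 198/261 = 75.9% → Hilltop
(Neither sweeps every student group, but Hilltop has the higher pooled rate.)

Hilltop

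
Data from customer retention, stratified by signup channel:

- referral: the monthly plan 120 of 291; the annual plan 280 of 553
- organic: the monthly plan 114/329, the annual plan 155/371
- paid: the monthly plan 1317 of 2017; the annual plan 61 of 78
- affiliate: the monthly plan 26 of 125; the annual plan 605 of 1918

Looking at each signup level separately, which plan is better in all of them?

the annual plan

Referral: the monthly plan 120/291 = 41.2%, the annual plan 280/553 = 50.6% → the annual plan
Organic: the monthly plan 114/329 = 34.7%, the annual plan 155/371 = 41.8% → the annual plan
Paid: the monthly plan 1317/2017 = 65.3%, the annual plan 61/78 = 78.2% → the annual plan
Affiliate: the monthly plan 26/125 = 20.8%, the annual plan 605/1918 = 31.5% → the annual plan
The annual plan has the higher rate in all 4 groups.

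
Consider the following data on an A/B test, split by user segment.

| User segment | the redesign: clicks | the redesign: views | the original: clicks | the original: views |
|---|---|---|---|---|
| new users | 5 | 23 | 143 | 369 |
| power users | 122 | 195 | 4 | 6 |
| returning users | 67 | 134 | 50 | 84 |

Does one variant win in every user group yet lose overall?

New users: the redesign 5/23 = 21.7%, the original 143/369 = 38.8% → the original
Power users: the redesign 122/195 = 62.6%, the original 4/6 = 66.7% → the original
Returning users: the redesign 67/134 = 50.0%, the original 50/84 = 59.5% → the original
Overall: the redesign 194/352 = 55.1%, the original 197/459 = 42.9% → the redesign
The original wins each user group but the redesign wins overall — the comparison reverses. The original's views skew toward new users, which has a lower base rate.

Yes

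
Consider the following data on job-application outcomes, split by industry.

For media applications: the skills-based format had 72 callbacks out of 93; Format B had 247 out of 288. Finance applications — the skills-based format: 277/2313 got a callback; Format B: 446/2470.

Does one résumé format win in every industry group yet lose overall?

Media: the skills-based format 72/93 = 77.4%, Format B 247/288 = 85.8% → Format B
Finance: the skills-based format 277/2313 = 12.0%, Format B 446/2470 = 18.1% → Format B
Overall: the skills-based format 349/2406 = 14.5%, Format B 693/2758 = 25.1% → Format B
Format B wins overall and in every industry group — no reversal.

No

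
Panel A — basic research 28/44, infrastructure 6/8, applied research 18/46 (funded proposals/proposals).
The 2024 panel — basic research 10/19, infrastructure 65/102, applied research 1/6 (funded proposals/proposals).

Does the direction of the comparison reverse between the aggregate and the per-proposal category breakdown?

Basic research: Panel A 28/44 = 63.6%, the 2024 panel 10/19 = 52.6% → Panel A
Infrastructure: Panel A 6/8 = 75.0%, the 2024 panel 65/102 = 63.7% → Panel A
Applied research: Panel A 18/46 = 39.1%, the 2024 panel 1/6 = 16.7% → Panel A
Overall: Panel A 52/98 = 53.1%, the 2024 panel 76/127 = 59.8% → the 2024 panel
Panel A wins each proposal group but the 2024 panel wins overall — the comparison reverses. Panel A's proposals skew toward applied research, which has a lower base rate.

Yes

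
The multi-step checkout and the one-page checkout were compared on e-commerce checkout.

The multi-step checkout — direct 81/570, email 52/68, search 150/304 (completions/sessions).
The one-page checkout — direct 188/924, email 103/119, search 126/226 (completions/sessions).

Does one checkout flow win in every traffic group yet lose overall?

No

Direct: the multi-step checkout 81/570 = 14.2%, the one-page checkout 188/924 = 20.3% → the one-page checkout
Email: the multi-step checkout 52/68 = 76.5%, the one-page checkout 103/119 = 86.6% → the one-page checkout
Search: the multi-step checkout 150/304 = 49.3%, the one-page checkout 126/226 = 55.8% → the one-page checkout
Overall: the multi-step checkout 283/942 = 30.0%, the one-page checkout 417/1269 = 32.9% → the one-page checkout
The one-page checkout wins overall and in every traffic group — no reversal.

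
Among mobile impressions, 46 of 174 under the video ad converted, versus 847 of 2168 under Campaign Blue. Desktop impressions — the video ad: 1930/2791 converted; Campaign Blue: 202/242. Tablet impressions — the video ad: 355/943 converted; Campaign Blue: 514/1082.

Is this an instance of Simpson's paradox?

Mobile: the video ad 46/174 = 26.4%, Campaign Blue 847/2168 = 39.1% → Campaign Blue
Desktop: the video ad 1930/2791 = 69.2%, Campaign Blue 202/242 = 83.5% → Campaign Blue
Tablet: the video ad 355/943 = 37.6%, Campaign Blue 514/1082 = 47.5% → Campaign Blue
Overall: the video ad 2331/3908 = 59.6%, Campaign Blue 1563/3492 = 44.8% → the video ad
Campaign Blue wins each device group but the video ad wins overall — the comparison reverses. Campaign Blue's impressions skew toward mobile, which has a lower base rate.

Yes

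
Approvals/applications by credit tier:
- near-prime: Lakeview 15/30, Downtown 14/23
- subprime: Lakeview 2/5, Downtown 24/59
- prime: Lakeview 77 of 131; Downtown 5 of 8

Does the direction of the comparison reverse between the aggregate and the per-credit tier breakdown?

Yes

Near-prime: Lakeview 15/30 = 50.0%, Downtown 14/23 = 60.9% → Downtown
Subprime: Lakeview 2/5 = 40.0%, Downtown 24/59 = 40.7% → Downtown
Prime: Lakeview 77/131 = 58.8%, Downtown 5/8 = 62.5% → Downtown
Overall: Lakeview 94/166 = 56.6%, Downtown 43/90 = 47.8% → Lakeview
Downtown wins each credit group but Lakeview wins overall — the comparison reverses. Downtown's applications skew toward subprime, which has a lower base rate.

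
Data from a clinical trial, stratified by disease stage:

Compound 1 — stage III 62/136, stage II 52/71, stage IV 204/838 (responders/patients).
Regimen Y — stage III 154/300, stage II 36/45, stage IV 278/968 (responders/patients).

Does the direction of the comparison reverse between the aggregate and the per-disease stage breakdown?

Stage III: Compound 1 62/136 = 45.6%, Regimen Y 154/300 = 51.3% → Regimen Y
Stage II: Compound 1 52/71 = 73.2%, Regimen Y 36/45 = 80.0% → Regimen Y
Stage IV: Compound 1 204/838 = 24.3%, Regimen Y 278/968 = 28.7% → Regimen Y
Overall: Compound 1 318/1045 = 30.4%, Regimen Y 468/1313 = 35.6% → Regimen Y
Regimen Y wins overall and in every disease group — no reversal.

No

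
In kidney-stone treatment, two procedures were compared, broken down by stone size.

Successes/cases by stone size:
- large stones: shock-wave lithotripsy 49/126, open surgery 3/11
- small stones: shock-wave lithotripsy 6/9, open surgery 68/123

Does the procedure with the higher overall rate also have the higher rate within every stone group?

Large stones: shock-wave lithotripsy 49/126 = 38.9%, open surgery 3/11 = 27.3% → shock-wave lithotripsy
Small stones: shock-wave lithotripsy 6/9 = 66.7%, open surgery 68/123 = 55.3% → shock-wave lithotripsy
Overall: shock-wave lithotripsy 55/135 = 40.7%, open surgery 71/134 = 53.0% → open surgery
Shock-wave lithotripsy wins each stone group but open surgery wins overall — the comparison reverses. Shock-wave lithotripsy's cases skew toward large stones, which has a lower base rate.

No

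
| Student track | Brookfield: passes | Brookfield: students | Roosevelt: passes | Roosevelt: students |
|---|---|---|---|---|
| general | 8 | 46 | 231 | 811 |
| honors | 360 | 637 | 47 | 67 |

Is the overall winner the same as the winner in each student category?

General: Brookfield 8/46 = 17.4%, Roosevelt 231/811 = 28.5% → Roosevelt
Honors: Brookfield 360/637 = 56.5%, Roosevelt 47/67 = 70.1% → Roosevelt
Overall: Brookfield 368/683 = 53.9%, Roosevelt 278/878 = 31.7% → Brookfield
Roosevelt wins each student group but Brookfield wins overall — the comparison reverses. Roosevelt's students skew toward general, which has a lower base rate.

No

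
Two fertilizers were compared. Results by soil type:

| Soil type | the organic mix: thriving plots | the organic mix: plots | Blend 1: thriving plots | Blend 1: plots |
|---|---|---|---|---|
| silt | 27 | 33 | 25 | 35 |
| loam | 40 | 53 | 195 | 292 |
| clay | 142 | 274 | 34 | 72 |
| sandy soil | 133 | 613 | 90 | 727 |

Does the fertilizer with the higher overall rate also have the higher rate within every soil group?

Yes

Silt: the organic mix 27/33 = 81.8%, Blend 1 25/35 = 71.4% → the organic mix
Loam: the organic mix 40/53 = 75.5%, Blend 1 195/292 = 66.8% → the organic mix
Clay: the organic mix 142/274 = 51.8%, Blend 1 34/72 = 47.2% → the organic mix
Sandy soil: the organic mix 133/613 = 21.7%, Blend 1 90/727 = 12.4% → the organic mix
Overall: the organic mix 342/973 = 35.1%, Blend 1 344/1126 = 30.6% → the organic mix
The organic mix wins overall and in every soil group — no reversal.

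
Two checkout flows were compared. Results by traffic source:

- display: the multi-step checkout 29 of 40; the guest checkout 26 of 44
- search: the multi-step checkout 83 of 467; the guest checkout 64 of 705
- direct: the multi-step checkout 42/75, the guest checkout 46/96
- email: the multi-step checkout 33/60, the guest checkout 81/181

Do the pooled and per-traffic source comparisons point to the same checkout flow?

Display: the multi-step checkout 29/40 = 72.5%, the guest checkout 26/44 = 59.1% → the multi-step checkout
Search: the multi-step checkout 83/467 = 17.8%, the guest checkout 64/705 = 9.1% → the multi-step checkout
Direct: the multi-step checkout 42/75 = 56.0%, the guest checkout 46/96 = 47.9% → the multi-step checkout
Email: the multi-step checkout 33/60 = 55.0%, the guest checkout 81/181 = 44.8% → the multi-step checkout
Overall: the multi-step checkout 187/642 = 29.1%, the guest checkout 217/1026 = 21.2% → the multi-step checkout
The multi-step checkout wins overall and in every traffic group — no reversal.

Yes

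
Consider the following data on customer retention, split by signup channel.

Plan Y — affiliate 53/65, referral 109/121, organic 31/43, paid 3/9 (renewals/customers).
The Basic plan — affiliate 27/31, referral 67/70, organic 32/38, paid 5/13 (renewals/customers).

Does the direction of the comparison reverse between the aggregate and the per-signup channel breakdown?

No

Affiliate: Plan Y 53/65 = 81.5%, the Basic plan 27/31 = 87.1% → the Basic plan
Referral: Plan Y 109/121 = 90.1%, the Basic plan 67/70 = 95.7% → the Basic plan
Organic: Plan Y 31/43 = 72.1%, the Basic plan 32/38 = 84.2% → the Basic plan
Paid: Plan Y 3/9 = 33.3%, the Basic plan 5/13 = 38.5% → the Basic plan
Overall: Plan Y 196/238 = 82.4%, the Basic plan 131/152 = 86.2% → the Basic plan
The Basic plan wins overall and in every signup group — no reversal.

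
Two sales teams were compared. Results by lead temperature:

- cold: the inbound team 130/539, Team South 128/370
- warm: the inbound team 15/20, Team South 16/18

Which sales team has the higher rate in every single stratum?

Team South

Cold: the inbound team 130/539 = 24.1%, Team South 128/370 = 34.6% → Team South
Warm: the inbound team 15/20 = 75.0%, Team South 16/18 = 88.9% → Team South
Team South has the higher rate in both groups.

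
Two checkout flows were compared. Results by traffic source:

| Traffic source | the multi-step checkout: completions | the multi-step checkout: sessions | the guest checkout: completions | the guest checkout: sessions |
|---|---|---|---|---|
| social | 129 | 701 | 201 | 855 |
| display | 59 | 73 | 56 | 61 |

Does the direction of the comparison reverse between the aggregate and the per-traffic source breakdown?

No

Social: the multi-step checkout 129/701 = 18.4%, the guest checkout 201/855 = 23.5% → the guest checkout
Display: the multi-step checkout 59/73 = 80.8%, the guest checkout 56/61 = 91.8% → the guest checkout
Overall: the multi-step checkout 188/774 = 24.3%, the guest checkout 257/916 = 28.1% → the guest checkout
The guest checkout wins overall and in every traffic group — no reversal.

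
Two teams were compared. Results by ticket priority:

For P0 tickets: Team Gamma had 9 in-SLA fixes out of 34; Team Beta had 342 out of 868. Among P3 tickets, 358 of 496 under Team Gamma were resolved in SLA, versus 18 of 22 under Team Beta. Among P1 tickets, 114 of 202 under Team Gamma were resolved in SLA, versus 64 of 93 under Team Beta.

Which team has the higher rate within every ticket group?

Team Beta

P0: Team Gamma 9/34 = 26.5%, Team Beta 342/868 = 39.4% → Team Beta
P3: Team Gamma 358/496 = 72.2%, Team Beta 18/22 = 81.8% → Team Beta
P1: Team Gamma 114/202 = 56.4%, Team Beta 64/93 = 68.8% → Team Beta
Team Beta has the higher rate in all 3 groups.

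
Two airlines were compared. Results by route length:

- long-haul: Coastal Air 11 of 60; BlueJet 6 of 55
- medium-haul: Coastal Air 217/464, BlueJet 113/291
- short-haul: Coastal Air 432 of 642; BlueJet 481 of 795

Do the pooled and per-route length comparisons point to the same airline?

Long-haul: Coastal Air 11/60 = 18.3%, BlueJet 6/55 = 10.9% → Coastal Air
Medium-haul: Coastal Air 217/464 = 46.8%, BlueJet 113/291 = 38.8% → Coastal Air
Short-haul: Coastal Air 432/642 = 67.3%, BlueJet 481/795 = 60.5% → Coastal Air
Overall: Coastal Air 660/1166 = 56.6%, BlueJet 600/1141 = 52.6% → Coastal Air
Coastal Air wins overall and in every route group — no reversal.

Yes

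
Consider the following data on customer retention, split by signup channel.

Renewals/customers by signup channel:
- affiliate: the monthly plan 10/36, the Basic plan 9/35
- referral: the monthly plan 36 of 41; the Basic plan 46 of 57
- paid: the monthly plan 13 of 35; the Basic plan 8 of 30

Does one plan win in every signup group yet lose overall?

No

Affiliate: the monthly plan 10/36 = 27.8%, the Basic plan 9/35 = 25.7% → the monthly plan
Referral: the monthly plan 36/41 = 87.8%, the Basic plan 46/57 = 80.7% → the monthly plan
Paid: the monthly plan 13/35 = 37.1%, the Basic plan 8/30 = 26.7% → the monthly plan
Overall: the monthly plan 59/112 = 52.7%, the Basic plan 63/122 = 51.6% → the monthly plan
The monthly plan wins overall and in every signup group — no reversal.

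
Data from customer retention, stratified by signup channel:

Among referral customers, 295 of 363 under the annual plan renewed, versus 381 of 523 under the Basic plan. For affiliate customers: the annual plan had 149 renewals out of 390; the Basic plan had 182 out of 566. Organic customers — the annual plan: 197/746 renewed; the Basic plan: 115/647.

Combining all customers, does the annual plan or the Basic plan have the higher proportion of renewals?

Referral: the annual plan 295/363 = 81.3%, the Basic plan 381/523 = 72.8% → the annual plan
Affiliate: the annual plan 149/390 = 38.2%, the Basic plan 182/566 = 32.2% → the annual plan
Organic: the annual plan 197/746 = 26.4%, the Basic plan 115/647 = 17.8% → the annual plan
Overall: the annual plan 641/1499 = 42.8%, the Basic plan 678/1736 = 39.1% → the annual plan

the annual plan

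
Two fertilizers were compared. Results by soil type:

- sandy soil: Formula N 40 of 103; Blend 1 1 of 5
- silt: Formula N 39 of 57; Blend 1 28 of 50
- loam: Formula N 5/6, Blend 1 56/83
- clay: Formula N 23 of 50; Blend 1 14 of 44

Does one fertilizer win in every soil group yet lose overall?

Sandy soil: Formula N 40/103 = 38.8%, Blend 1 1/5 = 20.0% → Formula N
Silt: Formula N 39/57 = 68.4%, Blend 1 28/50 = 56.0% → Formula N
Loam: Formula N 5/6 = 83.3%, Blend 1 56/83 = 67.5% → Formula N
Clay: Formula N 23/50 = 46.0%, Blend 1 14/44 = 31.8% → Formula N
Overall: Formula N 107/216 = 49.5%, Blend 1 99/182 = 54.4% → Blend 1
Formula N wins each soil group but Blend 1 wins overall — the comparison reverses. Formula N's plots skew toward sandy soil, which has a lower base rate.

Yes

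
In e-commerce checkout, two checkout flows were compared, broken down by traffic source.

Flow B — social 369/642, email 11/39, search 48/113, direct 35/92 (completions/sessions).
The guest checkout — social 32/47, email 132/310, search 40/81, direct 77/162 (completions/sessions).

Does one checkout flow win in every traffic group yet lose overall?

Yes

Social: Flow B 369/642 = 57.5%, the guest checkout 32/47 = 68.1% → the guest checkout
Email: Flow B 11/39 = 28.2%, the guest checkout 132/310 = 42.6% → the guest checkout
Search: Flow B 48/113 = 42.5%, the guest checkout 40/81 = 49.4% → the guest checkout
Direct: Flow B 35/92 = 38.0%, the guest checkout 77/162 = 47.5% → the guest checkout
Overall: Flow B 463/886 = 52.3%, the guest checkout 281/600 = 46.8% → Flow B
The guest checkout wins each traffic group but Flow B wins overall — the comparison reverses. The guest checkout's sessions skew toward email, which has a lower base rate.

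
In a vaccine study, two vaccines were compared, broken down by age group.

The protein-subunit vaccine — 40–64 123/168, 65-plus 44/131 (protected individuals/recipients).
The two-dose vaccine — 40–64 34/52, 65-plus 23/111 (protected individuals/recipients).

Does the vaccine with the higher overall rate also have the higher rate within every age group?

Yes

40–64: the protein-subunit vaccine 123/168 = 73.2%, the two-dose vaccine 34/52 = 65.4% → the protein-subunit vaccine
65-plus: the protein-subunit vaccine 44/131 = 33.6%, the two-dose vaccine 23/111 = 20.7% → the protein-subunit vaccine
Overall: the protein-subunit vaccine 167/299 = 55.9%, the two-dose vaccine 57/163 = 35.0% → the protein-subunit vaccine
The protein-subunit vaccine wins overall and in every age group — no reversal.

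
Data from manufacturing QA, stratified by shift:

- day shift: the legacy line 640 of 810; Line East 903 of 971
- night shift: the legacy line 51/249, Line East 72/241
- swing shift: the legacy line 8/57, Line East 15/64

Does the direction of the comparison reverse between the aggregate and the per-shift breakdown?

Day shift: the legacy line 640/810 = 79.0%, Line East 903/971 = 93.0% → Line East
Night shift: the legacy line 51/249 = 20.5%, Line East 72/241 = 29.9% → Line East
Swing shift: the legacy line 8/57 = 14.0%, Line East 15/64 = 23.4% → Line East
Overall: the legacy line 699/1116 = 62.6%, Line East 990/1276 = 77.6% → Line East
Line East wins overall and in every shift group — no reversal.

No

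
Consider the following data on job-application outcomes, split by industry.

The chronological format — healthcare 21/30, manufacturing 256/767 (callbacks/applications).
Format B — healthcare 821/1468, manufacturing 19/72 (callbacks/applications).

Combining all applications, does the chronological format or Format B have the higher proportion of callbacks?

Format B

Healthcare: the chronological format 21/30 = 70.0%, Format B 821/1468 = 55.9% → the chronological format
Manufacturing: the chronological format 256/767 = 33.4%, Format B 19/72 = 26.4% → the chronological format
Overall: the chronological format 277/797 = 34.8%, Format B 840/1540 = 54.5% → Format B
(The chronological format wins every industry group but Format B wins overall — the chronological format's applications skew toward the low-rate manufacturing group.)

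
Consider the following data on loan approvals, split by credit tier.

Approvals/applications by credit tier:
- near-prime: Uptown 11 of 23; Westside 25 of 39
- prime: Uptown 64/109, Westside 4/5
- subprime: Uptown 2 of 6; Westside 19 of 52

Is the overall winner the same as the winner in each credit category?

Near-prime: Uptown 11/23 = 47.8%, Westside 25/39 = 64.1% → Westside
Prime: Uptown 64/109 = 58.7%, Westside 4/5 = 80.0% → Westside
Subprime: Uptown 2/6 = 33.3%, Westside 19/52 = 36.5% → Westside
Overall: Uptown 77/138 = 55.8%, Westside 48/96 = 50.0% → Uptown
Westside wins each credit group but Uptown wins overall — the comparison reverses. Westside's applications skew toward subprime, which has a lower base rate.

No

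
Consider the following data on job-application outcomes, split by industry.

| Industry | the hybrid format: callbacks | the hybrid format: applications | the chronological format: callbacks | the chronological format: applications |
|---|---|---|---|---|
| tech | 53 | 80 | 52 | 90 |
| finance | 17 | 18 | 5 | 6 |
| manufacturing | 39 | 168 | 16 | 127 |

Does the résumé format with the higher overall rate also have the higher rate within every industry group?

Yes

Tech: the hybrid format 53/80 = 66.2%, the chronological format 52/90 = 57.8% → the hybrid format
Finance: the hybrid format 17/18 = 94.4%, the chronological format 5/6 = 83.3% → the hybrid format
Manufacturing: the hybrid format 39/168 = 23.2%, the chronological format 16/127 = 12.6% → the hybrid format
Overall: the hybrid format 109/266 = 41.0%, the chronological format 73/223 = 32.7% → the hybrid format
The hybrid format wins overall and in every industry group — no reversal.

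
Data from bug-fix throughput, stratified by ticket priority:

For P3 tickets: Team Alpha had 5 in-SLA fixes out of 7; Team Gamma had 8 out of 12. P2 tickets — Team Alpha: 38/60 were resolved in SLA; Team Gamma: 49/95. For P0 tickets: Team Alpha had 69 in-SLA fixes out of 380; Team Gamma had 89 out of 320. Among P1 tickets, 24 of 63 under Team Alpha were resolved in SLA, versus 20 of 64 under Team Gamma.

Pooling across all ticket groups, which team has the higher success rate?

Team Gamma

P3: Team Alpha 5/7 = 71.4%, Team Gamma 8/12 = 66.7% → Team Alpha
P2: Team Alpha 38/60 = 63.3%, Team Gamma 49/95 = 51.6% → Team Alpha
P0: Team Alpha 69/380 = 18.2%, Team Gamma 89/320 = 27.8% → Team Gamma
P1: Team Alpha 24/63 = 38.1%, Team Gamma 20/64 = 31.2% → Team Alpha
Overall: Team Alpha 136/510 = 26.7%, Team Gamma 166/491 = 33.8% → Team Gamma
(Neither sweeps every ticket group, but Team Gamma has the higher pooled rate.)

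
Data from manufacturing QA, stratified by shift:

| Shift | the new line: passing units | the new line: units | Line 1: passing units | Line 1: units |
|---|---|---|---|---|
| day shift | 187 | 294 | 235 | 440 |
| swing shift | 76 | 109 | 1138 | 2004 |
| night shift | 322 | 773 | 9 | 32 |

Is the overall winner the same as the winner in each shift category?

Day shift: the new line 187/294 = 63.6%, Line 1 235/440 = 53.4% → the new line
Swing shift: the new line 76/109 = 69.7%, Line 1 1138/2004 = 56.8% → the new line
Night shift: the new line 322/773 = 41.7%, Line 1 9/32 = 28.1% → the new line
Overall: the new line 585/1176 = 49.7%, Line 1 1382/2476 = 55.8% → Line 1
The new line wins each shift group but Line 1 wins overall — the comparison reverses. The new line's units skew toward night shift, which has a lower base rate.

No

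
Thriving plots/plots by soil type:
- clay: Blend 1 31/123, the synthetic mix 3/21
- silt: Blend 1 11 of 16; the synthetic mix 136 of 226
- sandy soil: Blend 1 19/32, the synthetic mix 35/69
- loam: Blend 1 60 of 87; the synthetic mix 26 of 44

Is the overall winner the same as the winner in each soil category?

Clay: Blend 1 31/123 = 25.2%, the synthetic mix 3/21 = 14.3% → Blend 1
Silt: Blend 1 11/16 = 68.8%, the synthetic mix 136/226 = 60.2% → Blend 1
Sandy soil: Blend 1 19/32 = 59.4%, the synthetic mix 35/69 = 50.7% → Blend 1
Loam: Blend 1 60/87 = 69.0%, the synthetic mix 26/44 = 59.1% → Blend 1
Overall: Blend 1 121/258 = 46.9%, the synthetic mix 200/360 = 55.6% → the synthetic mix
Blend 1 wins each soil group but the synthetic mix wins overall — the comparison reverses. Blend 1's plots skew toward clay, which has a lower base rate.

No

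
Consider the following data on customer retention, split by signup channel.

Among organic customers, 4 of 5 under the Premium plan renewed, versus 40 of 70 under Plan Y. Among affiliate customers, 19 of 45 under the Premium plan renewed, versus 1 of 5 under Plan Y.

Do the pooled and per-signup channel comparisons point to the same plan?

Organic: the Premium plan 4/5 = 80.0%, Plan Y 40/70 = 57.1% → the Premium plan
Affiliate: the Premium plan 19/45 = 42.2%, Plan Y 1/5 = 20.0% → the Premium plan
Overall: the Premium plan 23/50 = 46.0%, Plan Y 41/75 = 54.7% → Plan Y
The Premium plan wins each signup group but Plan Y wins overall — the comparison reverses. The Premium plan's customers skew toward affiliate, which has a lower base rate.

No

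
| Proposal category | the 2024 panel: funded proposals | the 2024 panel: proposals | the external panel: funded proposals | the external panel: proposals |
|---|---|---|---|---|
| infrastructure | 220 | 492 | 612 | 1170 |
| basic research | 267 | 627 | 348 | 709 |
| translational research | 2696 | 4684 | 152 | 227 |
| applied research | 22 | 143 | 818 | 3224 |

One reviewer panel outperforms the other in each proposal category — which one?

the external panel

Infrastructure: the 2024 panel 220/492 = 44.7%, the external panel 612/1170 = 52.3% → the external panel
Basic research: the 2024 panel 267/627 = 42.6%, the external panel 348/709 = 49.1% → the external panel
Translational research: the 2024 panel 2696/4684 = 57.6%, the external panel 152/227 = 67.0% → the external panel
Applied research: the 2024 panel 22/143 = 15.4%, the external panel 818/3224 = 25.4% → the external panel
The external panel has the higher rate in all 4 groups.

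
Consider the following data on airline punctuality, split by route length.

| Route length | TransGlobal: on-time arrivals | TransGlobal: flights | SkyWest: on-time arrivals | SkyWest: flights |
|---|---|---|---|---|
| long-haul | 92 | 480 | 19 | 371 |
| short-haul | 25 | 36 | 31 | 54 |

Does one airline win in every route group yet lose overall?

Long-haul: TransGlobal 92/480 = 19.2%, SkyWest 19/371 = 5.1% → TransGlobal
Short-haul: TransGlobal 25/36 = 69.4%, SkyWest 31/54 = 57.4% → TransGlobal
Overall: TransGlobal 117/516 = 22.7%, SkyWest 50/425 = 11.8% → TransGlobal
TransGlobal wins overall and in every route group — no reversal.

No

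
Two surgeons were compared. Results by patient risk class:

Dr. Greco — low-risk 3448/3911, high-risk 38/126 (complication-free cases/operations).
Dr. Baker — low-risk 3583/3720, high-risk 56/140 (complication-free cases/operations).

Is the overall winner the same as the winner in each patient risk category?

Low-risk: Dr. Greco 3448/3911 = 88.2%, Dr. Baker 3583/3720 = 96.3% → Dr. Baker
High-risk: Dr. Greco 38/126 = 30.2%, Dr. Baker 56/140 = 40.0% → Dr. Baker
Overall: Dr. Greco 3486/4037 = 86.4%, Dr. Baker 3639/3860 = 94.3% → Dr. Baker
Dr. Baker wins overall and in every patient risk group — no reversal.

Yes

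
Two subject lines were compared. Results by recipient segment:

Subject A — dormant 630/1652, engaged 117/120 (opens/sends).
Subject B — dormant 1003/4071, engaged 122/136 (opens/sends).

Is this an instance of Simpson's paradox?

Dormant: Subject A 630/1652 = 38.1%, Subject B 1003/4071 = 24.6% → Subject A
Engaged: Subject A 117/120 = 97.5%, Subject B 122/136 = 89.7% → Subject A
Overall: Subject A 747/1772 = 42.2%, Subject B 1125/4207 = 26.7% → Subject A
Subject A wins overall and in every recipient group — no reversal.

No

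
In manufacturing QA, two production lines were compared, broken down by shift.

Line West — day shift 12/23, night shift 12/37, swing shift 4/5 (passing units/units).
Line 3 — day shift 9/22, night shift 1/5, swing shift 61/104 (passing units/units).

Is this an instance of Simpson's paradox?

Yes

Day shift: Line West 12/23 = 52.2%, Line 3 9/22 = 40.9% → Line West
Night shift: Line West 12/37 = 32.4%, Line 3 1/5 = 20.0% → Line West
Swing shift: Line West 4/5 = 80.0%, Line 3 61/104 = 58.7% → Line West
Overall: Line West 28/65 = 43.1%, Line 3 71/131 = 54.2% → Line 3
Line West wins each shift group but Line 3 wins overall — the comparison reverses. Line West's units skew toward night shift, which has a lower base rate.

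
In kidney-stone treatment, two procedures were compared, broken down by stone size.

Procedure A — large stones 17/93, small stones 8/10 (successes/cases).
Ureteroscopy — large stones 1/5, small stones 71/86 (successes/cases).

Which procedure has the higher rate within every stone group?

Large stones: Procedure A 17/93 = 18.3%, ureteroscopy 1/5 = 20.0% → ureteroscopy
Small stones: Procedure A 8/10 = 80.0%, ureteroscopy 71/86 = 82.6% → ureteroscopy
Ureteroscopy has the higher rate in both groups.

ureteroscopy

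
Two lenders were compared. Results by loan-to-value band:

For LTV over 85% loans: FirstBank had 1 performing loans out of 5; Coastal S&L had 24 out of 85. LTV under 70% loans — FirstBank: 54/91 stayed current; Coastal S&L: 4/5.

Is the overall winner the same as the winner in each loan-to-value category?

No

LTV over 85%: FirstBank 1/5 = 20.0%, Coastal S&L 24/85 = 28.2% → Coastal S&L
LTV under 70%: FirstBank 54/91 = 59.3%, Coastal S&L 4/5 = 80.0% → Coastal S&L
Overall: FirstBank 55/96 = 57.3%, Coastal S&L 28/90 = 31.1% → FirstBank
Coastal S&L wins each loan-to-value group but FirstBank wins overall — the comparison reverses. Coastal S&L's loans skew toward LTV over 85%, which has a lower base rate.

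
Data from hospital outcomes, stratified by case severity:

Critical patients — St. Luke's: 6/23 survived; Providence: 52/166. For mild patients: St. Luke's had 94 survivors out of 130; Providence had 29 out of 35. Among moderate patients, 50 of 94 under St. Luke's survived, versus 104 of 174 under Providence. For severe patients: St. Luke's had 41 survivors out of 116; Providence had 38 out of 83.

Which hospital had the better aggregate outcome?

St. Luke's

Critical: St. Luke's 6/23 = 26.1%, Providence 52/166 = 31.3% → Providence
Mild: St. Luke's 94/130 = 72.3%, Providence 29/35 = 82.9% → Providence
Moderate: St. Luke's 50/94 = 53.2%, Providence 104/174 = 59.8% → Providence
Severe: St. Luke's 41/116 = 35.3%, Providence 38/83 = 45.8% → Providence
Overall: St. Luke's 191/363 = 52.6%, Providence 223/458 = 48.7% → St. Luke's
(Providence wins every case group but St. Luke's wins overall — Providence's patients skew toward the low-rate critical group.)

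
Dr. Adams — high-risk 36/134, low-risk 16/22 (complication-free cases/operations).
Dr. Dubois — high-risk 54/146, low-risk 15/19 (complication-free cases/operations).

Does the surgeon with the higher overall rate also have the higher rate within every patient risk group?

Yes

High-risk: Dr. Adams 36/134 = 26.9%, Dr. Dubois 54/146 = 37.0% → Dr. Dubois
Low-risk: Dr. Adams 16/22 = 72.7%, Dr. Dubois 15/19 = 78.9% → Dr. Dubois
Overall: Dr. Adams 52/156 = 33.3%, Dr. Dubois 69/165 = 41.8% → Dr. Dubois
Dr. Dubois wins overall and in every patient risk group — no reversal.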